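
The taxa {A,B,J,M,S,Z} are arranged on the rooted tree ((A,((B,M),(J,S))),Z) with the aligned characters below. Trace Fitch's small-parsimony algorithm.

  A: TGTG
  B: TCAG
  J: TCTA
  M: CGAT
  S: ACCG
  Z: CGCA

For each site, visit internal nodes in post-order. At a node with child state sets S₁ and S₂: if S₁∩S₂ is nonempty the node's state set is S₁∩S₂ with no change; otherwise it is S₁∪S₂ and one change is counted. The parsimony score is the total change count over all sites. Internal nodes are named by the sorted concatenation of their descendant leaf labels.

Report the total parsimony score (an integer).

11

[col 0] BM: children B:{T}, M:{C} ∪→ {C,T}; cost 1
[col 0] JS: children J:{T}, S:{A} ∪→ {A,T}; cost 1
[col 0] BJMS: children BM:{C,T}, JS:{A,T} ∩→ {T}; cost 0
[col 0] ABJMS: children A:{T}, BJMS:{T} ∩→ {T}; cost 0
[col 0] ABJMSZ: children ABJMS:{T}, Z:{C} ∪→ {C,T}; cost 1
[col 1] BM: children B:{C}, M:{G} ∪→ {C,G}; cost 1
[col 1] JS: children J:{C}, S:{C} ∩→ {C}; cost 0
[col 1] BJMS: children BM:{C,G}, JS:{C} ∩→ {C}; cost 0
[col 1] ABJMS: children A:{G}, BJMS:{C} ∪→ {C,G}; cost 1
[col 1] ABJMSZ: children ABJMS:{C,G}, Z:{G} ∩→ {G}; cost 0
[col 2] BM: children B:{A}, M:{A} ∩→ {A}; cost 0
[col 2] JS: children J:{T}, S:{C} ∪→ {C,T}; cost 1
[col 2] BJMS: children BM:{A}, JS:{C,T} ∪→ {A,C,T}; cost 1
[col 2] ABJMS: children A:{T}, BJMS:{A,C,T} ∩→ {T}; cost 0
[col 2] ABJMSZ: children ABJMS:{T}, Z:{C} ∪→ {C,T}; cost 1
[col 3] BM: children B:{G}, M:{T} ∪→ {G,T}; cost 1
[col 3] JS: children J:{A}, S:{G} ∪→ {A,G}; cost 1
[col 3] BJMS: children BM:{G,T}, JS:{A,G} ∩→ {G}; cost 0
[col 3] ABJMS: children A:{G}, BJMS:{G} ∩→ {G}; cost 0
[col 3] ABJMSZ: children ABJMS:{G}, Z:{A} ∪→ {A,G}; cost 1
per-site changes: [3, 2, 3, 3]; total = 11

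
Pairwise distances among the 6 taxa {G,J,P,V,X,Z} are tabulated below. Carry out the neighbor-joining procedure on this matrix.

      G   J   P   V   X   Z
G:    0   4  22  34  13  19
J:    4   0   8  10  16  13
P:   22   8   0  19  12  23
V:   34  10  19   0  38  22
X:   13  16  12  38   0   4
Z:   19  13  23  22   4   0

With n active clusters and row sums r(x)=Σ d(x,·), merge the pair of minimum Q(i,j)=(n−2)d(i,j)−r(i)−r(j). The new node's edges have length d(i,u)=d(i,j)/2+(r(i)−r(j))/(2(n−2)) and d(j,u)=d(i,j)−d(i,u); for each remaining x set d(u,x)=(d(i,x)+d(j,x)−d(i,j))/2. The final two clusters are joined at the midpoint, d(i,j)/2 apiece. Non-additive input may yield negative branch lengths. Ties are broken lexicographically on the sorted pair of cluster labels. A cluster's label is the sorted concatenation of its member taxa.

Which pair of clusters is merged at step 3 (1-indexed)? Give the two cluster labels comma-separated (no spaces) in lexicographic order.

1. join X+Z (d=4, Q=-148) ⇒ XZ; edges |X|=9/4, |Z|=7/4
  updated: d(G,XZ)=14, d(J,XZ)=25/2, d(P,XZ)=31/2, d(V,XZ)=28
2. join G+XZ (d=14, Q=-102) ⇒ GXZ; edges |G|=23/3, |XZ|=19/3
  updated: d(GXZ,J)=5/4, d(GXZ,P)=47/4, d(GXZ,V)=24
3. join GXZ+J (d=5/4, Q=-215/4) ⇒ GJXZ; edges |GXZ|=81/16, |J|=-61/16
  updated: d(GJXZ,P)=37/4, d(GJXZ,V)=131/8
4. join GJXZ+P (d=37/4, Q=-357/8) ⇒ GJPXZ; edges |GJXZ|=53/16, |P|=95/16
  updated: d(GJPXZ,V)=209/16
5. join GJPXZ+V (d=209/16) ⇒ GJPVXZ; edges |GJPXZ|=209/32, |V|=209/32
final tree: ((((G:23/3,(X:9/4,Z:7/4):19/3):81/16,J:-61/16):53/16,P:95/16):209/32,V:209/32)
total length: 665/16

GXZ,J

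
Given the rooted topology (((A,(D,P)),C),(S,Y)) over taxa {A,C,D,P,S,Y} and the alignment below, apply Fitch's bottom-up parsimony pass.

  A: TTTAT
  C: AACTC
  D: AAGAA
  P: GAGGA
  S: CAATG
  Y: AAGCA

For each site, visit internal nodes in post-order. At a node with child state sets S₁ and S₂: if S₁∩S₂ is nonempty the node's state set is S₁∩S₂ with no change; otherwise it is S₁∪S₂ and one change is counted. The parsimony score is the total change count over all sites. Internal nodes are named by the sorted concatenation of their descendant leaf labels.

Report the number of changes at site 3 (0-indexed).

site 0, node DP: D={A} ∪ P={G} → {A,G} (+1)
site 0, node ADP: A={T} ∪ DP={A,G} → {A,G,T} (+1)
site 0, node ACDP: ADP={A,G,T} ∩ C={A} → {A} (+0)
site 0, node SY: S={C} ∪ Y={A} → {A,C} (+1)
site 0, node ACDPSY: ACDP={A} ∩ SY={A,C} → {A} (+0)
site 1, node DP: D={A} ∩ P={A} → {A} (+0)
site 1, node ADP: A={T} ∪ DP={A} → {A,T} (+1)
site 1, node ACDP: ADP={A,T} ∩ C={A} → {A} (+0)
site 1, node SY: S={A} ∩ Y={A} → {A} (+0)
site 1, node ACDPSY: ACDP={A} ∩ SY={A} → {A} (+0)
site 2, node DP: D={G} ∩ P={G} → {G} (+0)
site 2, node ADP: A={T} ∪ DP={G} → {G,T} (+1)
site 2, node ACDP: ADP={G,T} ∪ C={C} → {C,G,T} (+1)
site 2, node SY: S={A} ∪ Y={G} → {A,G} (+1)
site 2, node ACDPSY: ACDP={C,G,T} ∩ SY={A,G} → {G} (+0)
site 3, node DP: D={A} ∪ P={G} → {A,G} (+1)
site 3, node ADP: A={A} ∩ DP={A,G} → {A} (+0)
site 3, node ACDP: ADP={A} ∪ C={T} → {A,T} (+1)
site 3, node SY: S={T} ∪ Y={C} → {C,T} (+1)
site 3, node ACDPSY: ACDP={A,T} ∩ SY={C,T} → {T} (+0)
site 4, node DP: D={A} ∩ P={A} → {A} (+0)
site 4, node ADP: A={T} ∪ DP={A} → {A,T} (+1)
site 4, node ACDP: ADP={A,T} ∪ C={C} → {A,C,T} (+1)
site 4, node SY: S={G} ∪ Y={A} → {A,G} (+1)
site 4, node ACDPSY: ACDP={A,C,T} ∩ SY={A,G} → {A} (+0)
per-site changes: [3, 1, 3, 3, 3]; total = 13

3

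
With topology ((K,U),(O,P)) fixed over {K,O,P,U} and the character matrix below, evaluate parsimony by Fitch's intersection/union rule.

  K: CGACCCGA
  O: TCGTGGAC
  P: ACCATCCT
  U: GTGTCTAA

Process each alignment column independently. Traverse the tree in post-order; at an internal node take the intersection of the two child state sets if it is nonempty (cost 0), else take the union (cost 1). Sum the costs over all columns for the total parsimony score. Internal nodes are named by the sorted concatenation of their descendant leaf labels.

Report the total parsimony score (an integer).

17

[col 0] KU: children K:{C}, U:{G} ∪→ {C,G}; cost 1
[col 0] OP: children O:{T}, P:{A} ∪→ {A,T}; cost 1
[col 0] KOPU: children KU:{C,G}, OP:{A,T} ∪→ {A,C,G,T}; cost 1
[col 1] KU: children K:{G}, U:{T} ∪→ {G,T}; cost 1
[col 1] OP: children O:{C}, P:{C} ∩→ {C}; cost 0
[col 1] KOPU: children KU:{G,T}, OP:{C} ∪→ {C,G,T}; cost 1
[col 2] KU: children K:{A}, U:{G} ∪→ {A,G}; cost 1
[col 2] OP: children O:{G}, P:{C} ∪→ {C,G}; cost 1
[col 2] KOPU: children KU:{A,G}, OP:{C,G} ∩→ {G}; cost 0
[col 3] KU: children K:{C}, U:{T} ∪→ {C,T}; cost 1
[col 3] OP: children O:{T}, P:{A} ∪→ {A,T}; cost 1
[col 3] KOPU: children KU:{C,T}, OP:{A,T} ∩→ {T}; cost 0
[col 4] KU: children K:{C}, U:{C} ∩→ {C}; cost 0
[col 4] OP: children O:{G}, P:{T} ∪→ {G,T}; cost 1
[col 4] KOPU: children KU:{C}, OP:{G,T} ∪→ {C,G,T}; cost 1
[col 5] KU: children K:{C}, U:{T} ∪→ {C,T}; cost 1
[col 5] OP: children O:{G}, P:{C} ∪→ {C,G}; cost 1
[col 5] KOPU: children KU:{C,T}, OP:{C,G} ∩→ {C}; cost 0
[col 6] KU: children K:{G}, U:{A} ∪→ {A,G}; cost 1
[col 6] OP: children O:{A}, P:{C} ∪→ {A,C}; cost 1
[col 6] KOPU: children KU:{A,G}, OP:{A,C} ∩→ {A}; cost 0
[col 7] KU: children K:{A}, U:{A} ∩→ {A}; cost 0
[col 7] OP: children O:{C}, P:{T} ∪→ {C,T}; cost 1
[col 7] KOPU: children KU:{A}, OP:{C,T} ∪→ {A,C,T}; cost 1
per-site changes: [3, 2, 2, 2, 2, 2, 2, 2]; total = 17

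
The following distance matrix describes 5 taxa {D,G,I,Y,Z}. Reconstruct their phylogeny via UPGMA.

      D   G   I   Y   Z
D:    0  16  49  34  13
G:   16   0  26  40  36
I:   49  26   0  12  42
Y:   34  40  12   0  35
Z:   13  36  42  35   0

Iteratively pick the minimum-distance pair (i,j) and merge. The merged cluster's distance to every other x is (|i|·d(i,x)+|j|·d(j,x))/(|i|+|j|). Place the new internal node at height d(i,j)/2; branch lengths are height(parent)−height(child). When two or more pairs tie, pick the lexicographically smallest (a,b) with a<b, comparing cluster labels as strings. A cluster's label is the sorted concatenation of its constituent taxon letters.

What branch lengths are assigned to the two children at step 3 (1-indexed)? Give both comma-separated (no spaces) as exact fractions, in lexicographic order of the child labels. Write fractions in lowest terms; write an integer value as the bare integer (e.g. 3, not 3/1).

13/2,13

iteration 1: select I,Y (d=12); attach at lengths (6, 6); label the merged cluster IY
  updated: d(D,IY)=83/2, d(G,IY)=33, d(IY,Z)=77/2
iteration 2: select D,Z (d=13); attach at lengths (13/2, 13/2); label the merged cluster DZ
  updated: d(DZ,G)=26, d(DZ,IY)=40
iteration 3: select DZ,G (d=26); attach at lengths (13/2, 13); label the merged cluster DGZ
  updated: d(DGZ,IY)=113/3
iteration 4: select DGZ,IY (d=113/3); attach at lengths (35/6, 77/6); label the merged cluster DGIYZ
final tree: (((D:13/2,Z:13/2):13/2,G:13):35/6,(I:6,Y:6):77/6)
total length: 379/6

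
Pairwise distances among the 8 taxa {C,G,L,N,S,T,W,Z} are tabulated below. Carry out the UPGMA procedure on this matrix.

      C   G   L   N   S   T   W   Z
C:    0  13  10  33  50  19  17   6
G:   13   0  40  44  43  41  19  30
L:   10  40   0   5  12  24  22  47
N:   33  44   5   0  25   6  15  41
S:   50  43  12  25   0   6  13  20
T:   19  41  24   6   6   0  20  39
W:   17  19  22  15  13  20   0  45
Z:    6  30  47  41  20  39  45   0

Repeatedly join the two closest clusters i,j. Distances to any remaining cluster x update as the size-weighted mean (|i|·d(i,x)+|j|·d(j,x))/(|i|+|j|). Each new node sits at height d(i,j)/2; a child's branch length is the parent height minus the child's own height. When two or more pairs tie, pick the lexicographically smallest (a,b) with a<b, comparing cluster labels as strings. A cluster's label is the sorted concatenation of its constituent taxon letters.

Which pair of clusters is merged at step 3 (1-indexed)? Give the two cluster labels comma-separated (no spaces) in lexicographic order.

iteration 1: select L,N (d=5); attach at lengths (5/2, 5/2); label the merged cluster LN
  updated: d(C,LN)=43/2, d(G,LN)=42, d(LN,S)=37/2, d(LN,T)=15, d(LN,W)=37/2, d(LN,Z)=44
iteration 2: select C,Z (d=6); attach at lengths (3, 3); label the merged cluster CZ
  updated: d(CZ,G)=43/2, d(CZ,LN)=131/4, d(CZ,S)=35, d(CZ,T)=29, d(CZ,W)=31
iteration 3: select S,T (d=6); attach at lengths (3, 3); label the merged cluster ST
  updated: d(CZ,ST)=32, d(G,ST)=42, d(LN,ST)=67/4, d(ST,W)=33/2
iteration 4: select ST,W (d=33/2); attach at lengths (21/4, 33/4); label the merged cluster STW
  updated: d(CZ,STW)=95/3, d(G,STW)=103/3, d(LN,STW)=52/3
iteration 5: select LN,STW (d=52/3); attach at lengths (37/6, 5/12); label the merged cluster LNSTW
  updated: d(CZ,LNSTW)=321/10, d(G,LNSTW)=187/5
iteration 6: select CZ,G (d=43/2); attach at lengths (31/4, 43/4); label the merged cluster CGZ
  updated: d(CGZ,LNSTW)=508/15
iteration 7: select CGZ,LNSTW (d=508/15); attach at lengths (371/60, 124/15); label the merged cluster CGLNSTWZ
final tree: (((C:3,Z:3):31/4,G:43/4):371/60,((L:5/2,N:5/2):37/6,((S:3,T:3):21/4,W:33/4):5/12):124/15)
total length: 2101/30

S,T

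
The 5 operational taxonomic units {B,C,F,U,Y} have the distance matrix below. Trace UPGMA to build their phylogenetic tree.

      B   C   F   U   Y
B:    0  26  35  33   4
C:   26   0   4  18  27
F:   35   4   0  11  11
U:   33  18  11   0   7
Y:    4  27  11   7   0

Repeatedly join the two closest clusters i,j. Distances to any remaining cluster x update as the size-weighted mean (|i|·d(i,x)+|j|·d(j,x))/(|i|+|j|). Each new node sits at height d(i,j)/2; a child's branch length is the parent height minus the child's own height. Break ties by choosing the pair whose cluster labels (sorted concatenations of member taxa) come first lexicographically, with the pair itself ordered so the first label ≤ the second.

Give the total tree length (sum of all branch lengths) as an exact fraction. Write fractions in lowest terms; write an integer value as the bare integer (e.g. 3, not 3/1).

iteration 1: select B,Y (d=4); attach at lengths (2, 2); label the merged cluster BY
  updated: d(BY,C)=53/2, d(BY,F)=23, d(BY,U)=20
iteration 2: select C,F (d=4); attach at lengths (2, 2); label the merged cluster CF
  updated: d(BY,CF)=99/4, d(CF,U)=29/2
iteration 3: select CF,U (d=29/2); attach at lengths (21/4, 29/4); label the merged cluster CFU
  updated: d(BY,CFU)=139/6
iteration 4: select BY,CFU (d=139/6); attach at lengths (115/12, 13/3); label the merged cluster BCFUY
final tree: ((B:2,Y:2):115/12,((C:2,F:2):21/4,U:29/4):13/3)
total length: 413/12

413/12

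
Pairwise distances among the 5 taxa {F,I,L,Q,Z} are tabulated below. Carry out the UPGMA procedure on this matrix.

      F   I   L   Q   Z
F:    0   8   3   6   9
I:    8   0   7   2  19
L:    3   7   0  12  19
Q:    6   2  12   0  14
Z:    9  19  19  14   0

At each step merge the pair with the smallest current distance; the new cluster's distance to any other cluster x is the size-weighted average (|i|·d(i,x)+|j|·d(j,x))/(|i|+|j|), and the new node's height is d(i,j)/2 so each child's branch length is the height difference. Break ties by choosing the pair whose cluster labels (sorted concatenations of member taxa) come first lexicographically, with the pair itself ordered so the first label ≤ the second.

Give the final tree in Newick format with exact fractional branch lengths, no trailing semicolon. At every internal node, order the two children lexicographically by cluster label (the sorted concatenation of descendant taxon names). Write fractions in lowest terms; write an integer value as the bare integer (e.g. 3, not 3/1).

(((F:3/2,L:3/2):21/8,(I:1,Q:1):25/8):7/2,Z:61/8)

1. join I+Q (d=2) ⇒ IQ; edges |I|=1, |Q|=1
  updated: d(F,IQ)=7, d(IQ,L)=19/2, d(IQ,Z)=33/2
2. join F+L (d=3) ⇒ FL; edges |F|=3/2, |L|=3/2
  updated: d(FL,IQ)=33/4, d(FL,Z)=14
3. join FL+IQ (d=33/4) ⇒ FILQ; edges |FL|=21/8, |IQ|=25/8
  updated: d(FILQ,Z)=61/4
4. join FILQ+Z (d=61/4) ⇒ FILQZ; edges |FILQ|=7/2, |Z|=61/8
final tree: (((F:3/2,L:3/2):21/8,(I:1,Q:1):25/8):7/2,Z:61/8)
total length: 175/8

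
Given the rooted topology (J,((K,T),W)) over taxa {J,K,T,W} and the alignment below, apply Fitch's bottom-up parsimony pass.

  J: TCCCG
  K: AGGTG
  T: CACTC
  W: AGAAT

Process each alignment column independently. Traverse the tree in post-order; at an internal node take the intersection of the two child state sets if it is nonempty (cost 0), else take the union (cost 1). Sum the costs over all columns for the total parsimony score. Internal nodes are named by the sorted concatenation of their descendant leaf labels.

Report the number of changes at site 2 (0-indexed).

KT@0: {A} ∪ {C} = {A,C} (union, +1)
KTW@0: {A,C} ∩ {A} = {A} (intersection, +0)
JKTW@0: {T} ∪ {A} = {A,T} (union, +1)
KT@1: {G} ∪ {A} = {A,G} (union, +1)
KTW@1: {A,G} ∩ {G} = {G} (intersection, +0)
JKTW@1: {C} ∪ {G} = {C,G} (union, +1)
KT@2: {G} ∪ {C} = {C,G} (union, +1)
KTW@2: {C,G} ∪ {A} = {A,C,G} (union, +1)
JKTW@2: {C} ∩ {A,C,G} = {C} (intersection, +0)
KT@3: {T} ∩ {T} = {T} (intersection, +0)
KTW@3: {T} ∪ {A} = {A,T} (union, +1)
JKTW@3: {C} ∪ {A,T} = {A,C,T} (union, +1)
KT@4: {G} ∪ {C} = {C,G} (union, +1)
KTW@4: {C,G} ∪ {T} = {C,G,T} (union, +1)
JKTW@4: {G} ∩ {C,G,T} = {G} (intersection, +0)
per-site changes: [2, 2, 2, 2, 2]; total = 10

2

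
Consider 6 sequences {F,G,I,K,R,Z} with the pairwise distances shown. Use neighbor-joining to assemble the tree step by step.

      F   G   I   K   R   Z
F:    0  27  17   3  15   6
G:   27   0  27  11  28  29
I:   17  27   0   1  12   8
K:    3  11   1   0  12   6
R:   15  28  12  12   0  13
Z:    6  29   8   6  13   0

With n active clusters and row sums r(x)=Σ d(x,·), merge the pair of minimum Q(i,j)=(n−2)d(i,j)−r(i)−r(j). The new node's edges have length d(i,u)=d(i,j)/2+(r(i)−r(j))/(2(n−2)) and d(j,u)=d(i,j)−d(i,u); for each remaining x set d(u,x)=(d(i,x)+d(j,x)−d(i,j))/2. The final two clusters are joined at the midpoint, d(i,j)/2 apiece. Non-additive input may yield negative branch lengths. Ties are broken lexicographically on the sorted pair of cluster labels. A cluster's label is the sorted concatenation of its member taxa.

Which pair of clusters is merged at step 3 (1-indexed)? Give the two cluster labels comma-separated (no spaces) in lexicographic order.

FZ,R

iteration 1: select G,K (d=11, Q=-111); attach at lengths (133/8, -45/8); label the merged cluster GK
  updated: d(F,GK)=19/2, d(GK,I)=17/2, d(GK,R)=29/2, d(GK,Z)=12
iteration 2: select F,Z (d=6, Q=-137/2); attach at lengths (53/12, 19/12); label the merged cluster FZ
  updated: d(FZ,GK)=31/4, d(FZ,I)=19/2, d(FZ,R)=11
iteration 3: select FZ,R (d=11, Q=-175/4); attach at lengths (51/16, 125/16); label the merged cluster FRZ
  updated: d(FRZ,GK)=45/8, d(FRZ,I)=21/4
iteration 4: select FRZ,GK (d=45/8, Q=-155/8); attach at lengths (19/16, 71/16); label the merged cluster FGKRZ
  updated: d(FGKRZ,I)=65/16
iteration 5: select FGKRZ,I (d=65/16); attach at lengths (65/32, 65/32); label the merged cluster FGIKRZ
final tree: ((((F:53/12,Z:19/12):51/16,R:125/16):19/16,(G:133/8,K:-45/8):71/16):65/32,I:65/32)
total length: 603/16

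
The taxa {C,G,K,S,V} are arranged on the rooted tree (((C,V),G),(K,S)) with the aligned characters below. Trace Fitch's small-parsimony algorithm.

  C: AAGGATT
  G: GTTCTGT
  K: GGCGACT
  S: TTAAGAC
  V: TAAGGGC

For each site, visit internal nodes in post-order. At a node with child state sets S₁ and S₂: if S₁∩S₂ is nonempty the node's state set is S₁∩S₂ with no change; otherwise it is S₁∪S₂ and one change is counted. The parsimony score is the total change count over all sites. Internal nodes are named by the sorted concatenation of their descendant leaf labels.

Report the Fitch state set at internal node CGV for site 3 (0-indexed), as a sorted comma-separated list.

C,G

[col 0] CV: children C:{A}, V:{T} ∪→ {A,T}; cost 1
[col 0] CGV: children CV:{A,T}, G:{G} ∪→ {A,G,T}; cost 1
[col 0] KS: children K:{G}, S:{T} ∪→ {G,T}; cost 1
[col 0] CGKSV: children CGV:{A,G,T}, KS:{G,T} ∩→ {G,T}; cost 0
[col 1] CV: children C:{A}, V:{A} ∩→ {A}; cost 0
[col 1] CGV: children CV:{A}, G:{T} ∪→ {A,T}; cost 1
[col 1] KS: children K:{G}, S:{T} ∪→ {G,T}; cost 1
[col 1] CGKSV: children CGV:{A,T}, KS:{G,T} ∩→ {T}; cost 0
[col 2] CV: children C:{G}, V:{A} ∪→ {A,G}; cost 1
[col 2] CGV: children CV:{A,G}, G:{T} ∪→ {A,G,T}; cost 1
[col 2] KS: children K:{C}, S:{A} ∪→ {A,C}; cost 1
[col 2] CGKSV: children CGV:{A,G,T}, KS:{A,C} ∩→ {A}; cost 0
[col 3] CV: children C:{G}, V:{G} ∩→ {G}; cost 0
[col 3] CGV: children CV:{G}, G:{C} ∪→ {C,G}; cost 1
[col 3] KS: children K:{G}, S:{A} ∪→ {A,G}; cost 1
[col 3] CGKSV: children CGV:{C,G}, KS:{A,G} ∩→ {G}; cost 0
[col 4] CV: children C:{A}, V:{G} ∪→ {A,G}; cost 1
[col 4] CGV: children CV:{A,G}, G:{T} ∪→ {A,G,T}; cost 1
[col 4] KS: children K:{A}, S:{G} ∪→ {A,G}; cost 1
[col 4] CGKSV: children CGV:{A,G,T}, KS:{A,G} ∩→ {A,G}; cost 0
[col 5] CV: children C:{T}, V:{G} ∪→ {G,T}; cost 1
[col 5] CGV: children CV:{G,T}, G:{G} ∩→ {G}; cost 0
[col 5] KS: children K:{C}, S:{A} ∪→ {A,C}; cost 1
[col 5] CGKSV: children CGV:{G}, KS:{A,C} ∪→ {A,C,G}; cost 1
[col 6] CV: children C:{T}, V:{C} ∪→ {C,T}; cost 1
[col 6] CGV: children CV:{C,T}, G:{T} ∩→ {T}; cost 0
[col 6] KS: children K:{T}, S:{C} ∪→ {C,T}; cost 1
[col 6] CGKSV: children CGV:{T}, KS:{C,T} ∩→ {T}; cost 0
per-site changes: [3, 2, 3, 2, 3, 3, 2]; total = 18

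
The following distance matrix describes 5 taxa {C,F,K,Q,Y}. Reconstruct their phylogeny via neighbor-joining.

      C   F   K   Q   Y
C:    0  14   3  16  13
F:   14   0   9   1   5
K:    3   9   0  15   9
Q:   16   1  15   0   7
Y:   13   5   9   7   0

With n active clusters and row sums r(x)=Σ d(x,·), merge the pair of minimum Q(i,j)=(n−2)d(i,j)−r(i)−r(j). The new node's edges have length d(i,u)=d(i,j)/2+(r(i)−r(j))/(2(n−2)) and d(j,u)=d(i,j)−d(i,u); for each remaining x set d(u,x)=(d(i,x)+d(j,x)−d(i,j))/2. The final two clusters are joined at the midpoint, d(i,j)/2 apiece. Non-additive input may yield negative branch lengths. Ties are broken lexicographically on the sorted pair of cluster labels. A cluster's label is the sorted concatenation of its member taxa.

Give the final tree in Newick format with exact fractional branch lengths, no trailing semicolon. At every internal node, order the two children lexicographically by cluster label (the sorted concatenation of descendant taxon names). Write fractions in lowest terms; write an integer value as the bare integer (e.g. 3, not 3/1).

((((C:19/6,K:-1/6):31/4,Y:7/4):15/4,F:-1):1,Q:1)

iteration 1: select C,K (d=3, Q=-73); attach at lengths (19/6, -1/6); label the merged cluster CK
  updated: d(CK,F)=10, d(CK,Q)=14, d(CK,Y)=19/2
iteration 2: select CK,Y (d=19/2, Q=-36); attach at lengths (31/4, 7/4); label the merged cluster CKY
  updated: d(CKY,F)=11/4, d(CKY,Q)=23/4
iteration 3: select CKY,F (d=11/4, Q=-19/2); attach at lengths (15/4, -1); label the merged cluster CFKY
  updated: d(CFKY,Q)=2
iteration 4: select CFKY,Q (d=2); attach at lengths (1, 1); label the merged cluster CFKQY
final tree: ((((C:19/6,K:-1/6):31/4,Y:7/4):15/4,F:-1):1,Q:1)
total length: 69/4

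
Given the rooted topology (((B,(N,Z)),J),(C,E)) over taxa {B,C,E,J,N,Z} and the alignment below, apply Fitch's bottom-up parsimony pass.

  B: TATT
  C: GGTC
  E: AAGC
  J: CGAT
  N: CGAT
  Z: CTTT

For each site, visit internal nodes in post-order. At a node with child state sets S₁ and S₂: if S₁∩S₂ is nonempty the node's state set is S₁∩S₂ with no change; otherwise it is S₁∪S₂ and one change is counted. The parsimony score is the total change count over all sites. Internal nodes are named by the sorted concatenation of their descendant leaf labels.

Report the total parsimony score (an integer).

10

NZ@0: {C} ∩ {C} = {C} (intersection, +0)
BNZ@0: {T} ∪ {C} = {C,T} (union, +1)
BJNZ@0: {C,T} ∩ {C} = {C} (intersection, +0)
CE@0: {G} ∪ {A} = {A,G} (union, +1)
BCEJNZ@0: {C} ∪ {A,G} = {A,C,G} (union, +1)
NZ@1: {G} ∪ {T} = {G,T} (union, +1)
BNZ@1: {A} ∪ {G,T} = {A,G,T} (union, +1)
BJNZ@1: {A,G,T} ∩ {G} = {G} (intersection, +0)
CE@1: {G} ∪ {A} = {A,G} (union, +1)
BCEJNZ@1: {G} ∩ {A,G} = {G} (intersection, +0)
NZ@2: {A} ∪ {T} = {A,T} (union, +1)
BNZ@2: {T} ∩ {A,T} = {T} (intersection, +0)
BJNZ@2: {T} ∪ {A} = {A,T} (union, +1)
CE@2: {T} ∪ {G} = {G,T} (union, +1)
BCEJNZ@2: {A,T} ∩ {G,T} = {T} (intersection, +0)
NZ@3: {T} ∩ {T} = {T} (intersection, +0)
BNZ@3: {T} ∩ {T} = {T} (intersection, +0)
BJNZ@3: {T} ∩ {T} = {T} (intersection, +0)
CE@3: {C} ∩ {C} = {C} (intersection, +0)
BCEJNZ@3: {T} ∪ {C} = {C,T} (union, +1)
per-site changes: [3, 3, 3, 1]; total = 10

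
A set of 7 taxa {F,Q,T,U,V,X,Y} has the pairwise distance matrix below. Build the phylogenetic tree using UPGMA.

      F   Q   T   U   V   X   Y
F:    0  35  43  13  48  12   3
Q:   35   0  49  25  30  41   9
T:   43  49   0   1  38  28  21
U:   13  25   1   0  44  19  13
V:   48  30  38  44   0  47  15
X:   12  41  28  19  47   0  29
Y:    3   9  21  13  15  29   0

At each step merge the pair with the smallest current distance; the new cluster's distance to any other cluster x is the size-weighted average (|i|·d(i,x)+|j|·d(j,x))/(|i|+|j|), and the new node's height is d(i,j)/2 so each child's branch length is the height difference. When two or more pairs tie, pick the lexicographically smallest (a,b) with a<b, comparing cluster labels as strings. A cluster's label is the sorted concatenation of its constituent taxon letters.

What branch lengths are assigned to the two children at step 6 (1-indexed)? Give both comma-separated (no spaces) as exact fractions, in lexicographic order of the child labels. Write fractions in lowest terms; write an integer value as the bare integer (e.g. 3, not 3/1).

92/15,51/20

iteration 1: select T,U (d=1); attach at lengths (1/2, 1/2); label the merged cluster TU
  updated: d(F,TU)=28, d(Q,TU)=37, d(TU,V)=41, d(TU,X)=47/2, d(TU,Y)=17
iteration 2: select F,Y (d=3); attach at lengths (3/2, 3/2); label the merged cluster FY
  updated: d(FY,Q)=22, d(FY,TU)=45/2, d(FY,V)=63/2, d(FY,X)=41/2
iteration 3: select FY,X (d=41/2); attach at lengths (35/4, 41/4); label the merged cluster FXY
  updated: d(FXY,Q)=85/3, d(FXY,TU)=137/6, d(FXY,V)=110/3
iteration 4: select FXY,TU (d=137/6); attach at lengths (7/6, 131/12); label the merged cluster FTUXY
  updated: d(FTUXY,Q)=159/5, d(FTUXY,V)=192/5
iteration 5: select Q,V (d=30); attach at lengths (15, 15); label the merged cluster QV
  updated: d(FTUXY,QV)=351/10
iteration 6: select FTUXY,QV (d=351/10); attach at lengths (92/15, 51/20); label the merged cluster FQTUVXY
final tree: ((((F:3/2,Y:3/2):35/4,X:41/4):7/6,(T:1/2,U:1/2):131/12):92/15,(Q:15,V:15):51/20)
total length: 2213/30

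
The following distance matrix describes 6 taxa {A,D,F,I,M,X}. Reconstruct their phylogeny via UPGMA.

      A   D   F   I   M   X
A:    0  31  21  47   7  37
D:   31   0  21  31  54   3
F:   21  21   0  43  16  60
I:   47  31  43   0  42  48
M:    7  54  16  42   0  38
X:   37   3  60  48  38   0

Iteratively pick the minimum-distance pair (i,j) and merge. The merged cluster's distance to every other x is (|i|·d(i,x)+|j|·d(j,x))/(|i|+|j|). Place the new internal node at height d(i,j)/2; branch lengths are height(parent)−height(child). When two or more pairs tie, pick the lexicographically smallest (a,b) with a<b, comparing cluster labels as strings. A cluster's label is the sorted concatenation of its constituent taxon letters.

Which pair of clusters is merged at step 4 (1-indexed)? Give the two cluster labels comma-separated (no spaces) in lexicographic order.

iteration 1: select D,X (d=3); attach at lengths (3/2, 3/2); label the merged cluster DX
  updated: d(A,DX)=34, d(DX,F)=81/2, d(DX,I)=79/2, d(DX,M)=46
iteration 2: select A,M (d=7); attach at lengths (7/2, 7/2); label the merged cluster AM
  updated: d(AM,DX)=40, d(AM,F)=37/2, d(AM,I)=89/2
iteration 3: select AM,F (d=37/2); attach at lengths (23/4, 37/4); label the merged cluster AFM
  updated: d(AFM,DX)=241/6, d(AFM,I)=44
iteration 4: select DX,I (d=79/2); attach at lengths (73/4, 79/4); label the merged cluster DIX
  updated: d(AFM,DIX)=373/9
iteration 5: select AFM,DIX (d=373/9); attach at lengths (413/36, 35/36); label the merged cluster ADFIMX
final tree: (((A:7/2,M:7/2):23/4,F:37/4):413/36,((D:3/2,X:3/2):73/4,I:79/4):35/36)
total length: 679/9

DX,I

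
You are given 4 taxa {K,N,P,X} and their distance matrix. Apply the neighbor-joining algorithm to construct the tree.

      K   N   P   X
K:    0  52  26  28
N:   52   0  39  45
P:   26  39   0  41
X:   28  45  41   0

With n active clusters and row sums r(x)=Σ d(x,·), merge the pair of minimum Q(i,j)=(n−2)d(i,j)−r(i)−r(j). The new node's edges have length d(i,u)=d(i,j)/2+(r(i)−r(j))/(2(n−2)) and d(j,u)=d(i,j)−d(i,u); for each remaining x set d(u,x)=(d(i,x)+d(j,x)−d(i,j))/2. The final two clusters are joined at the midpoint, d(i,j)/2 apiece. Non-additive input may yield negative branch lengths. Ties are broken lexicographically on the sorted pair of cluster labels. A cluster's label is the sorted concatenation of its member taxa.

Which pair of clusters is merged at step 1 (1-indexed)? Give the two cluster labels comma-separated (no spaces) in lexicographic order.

step 1: merge (K,X) at d=28, Q=-164; branch lengths K→12, X→16; new cluster KX
  updated: d(KX,N)=69/2, d(KX,P)=39/2
step 2: merge (KX,N) at d=69/2, Q=-93; branch lengths KX→15/2, N→27; new cluster KNX
  updated: d(KNX,P)=12
step 3: merge (KNX,P) at d=12; branch lengths KNX→6, P→6; new cluster KNPX
final tree: (((K:12,X:16):15/2,N:27):6,P:6)
total length: 149/2

K,X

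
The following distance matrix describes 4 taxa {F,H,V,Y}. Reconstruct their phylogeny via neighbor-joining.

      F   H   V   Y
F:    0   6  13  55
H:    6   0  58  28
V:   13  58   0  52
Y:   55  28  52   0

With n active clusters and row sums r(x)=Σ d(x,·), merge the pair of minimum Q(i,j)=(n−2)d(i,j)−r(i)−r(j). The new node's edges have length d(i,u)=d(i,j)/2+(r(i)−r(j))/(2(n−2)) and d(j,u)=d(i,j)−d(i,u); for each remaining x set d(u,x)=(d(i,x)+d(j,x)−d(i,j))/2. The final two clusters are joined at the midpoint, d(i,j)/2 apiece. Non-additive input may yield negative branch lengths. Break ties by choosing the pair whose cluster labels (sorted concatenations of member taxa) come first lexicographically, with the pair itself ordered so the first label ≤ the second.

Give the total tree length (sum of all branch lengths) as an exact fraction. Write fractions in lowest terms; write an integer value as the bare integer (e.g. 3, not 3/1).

253/4

1. join F+V (d=13, Q=-171) ⇒ FV; edges |F|=-23/4, |V|=75/4
  updated: d(FV,H)=51/2, d(FV,Y)=47
2. join FV+H (d=51/2, Q=-201/2) ⇒ FHV; edges |FV|=89/4, |H|=13/4
  updated: d(FHV,Y)=99/4
3. join FHV+Y (d=99/4) ⇒ FHVY; edges |FHV|=99/8, |Y|=99/8
final tree: (((F:-23/4,V:75/4):89/4,H:13/4):99/8,Y:99/8)
total length: 253/4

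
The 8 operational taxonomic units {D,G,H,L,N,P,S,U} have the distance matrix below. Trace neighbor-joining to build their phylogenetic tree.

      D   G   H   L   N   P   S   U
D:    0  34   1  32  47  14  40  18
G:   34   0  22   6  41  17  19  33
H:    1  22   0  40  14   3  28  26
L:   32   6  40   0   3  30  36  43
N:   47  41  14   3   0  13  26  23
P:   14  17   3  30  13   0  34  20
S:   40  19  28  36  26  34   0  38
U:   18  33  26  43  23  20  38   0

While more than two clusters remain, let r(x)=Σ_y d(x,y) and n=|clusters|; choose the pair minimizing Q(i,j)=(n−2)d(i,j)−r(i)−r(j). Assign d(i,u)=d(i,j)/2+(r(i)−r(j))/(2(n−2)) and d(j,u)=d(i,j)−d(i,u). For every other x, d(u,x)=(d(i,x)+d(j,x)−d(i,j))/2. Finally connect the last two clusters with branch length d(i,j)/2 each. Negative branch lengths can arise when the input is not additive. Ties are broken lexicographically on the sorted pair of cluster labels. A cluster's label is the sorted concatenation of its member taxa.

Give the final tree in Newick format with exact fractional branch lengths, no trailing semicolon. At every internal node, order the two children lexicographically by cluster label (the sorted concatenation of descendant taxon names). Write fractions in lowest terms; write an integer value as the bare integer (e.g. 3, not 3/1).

1. join L+N (d=3, Q=-339) ⇒ LN; edges |L|=41/12, |N|=-5/12
  updated: d(D,LN)=38, d(G,LN)=22, d(H,LN)=51/2, d(LN,P)=20, d(LN,S)=59/2, d(LN,U)=63/2
2. join D+H (d=1, Q=-491/2) ⇒ DH; edges |D|=89/20, |H|=-69/20
  updated: d(DH,G)=55/2, d(DH,LN)=125/4, d(DH,P)=8, d(DH,S)=67/2, d(DH,U)=43/2
3. join G+S (d=19, Q=-393/2) ⇒ GS; edges |G|=81/16, |S|=223/16
  updated: d(DH,GS)=21, d(GS,LN)=65/4, d(GS,P)=16, d(GS,U)=26
4. join GS+LN (d=65/4, Q=-259/2) ⇒ GLNS; edges |GS|=29/6, |LN|=137/12
  updated: d(DH,GLNS)=18, d(GLNS,P)=79/8, d(GLNS,U)=165/8
5. join DH+P (d=8, Q=-555/8) ⇒ DHP; edges |DH|=205/32, |P|=51/32
  updated: d(DHP,GLNS)=159/16, d(DHP,U)=67/4
6. join DHP+GLNS (d=159/16, Q=-757/16) ⇒ DGHLNPS; edges |DHP|=97/32, |GLNS|=221/32
  updated: d(DGHLNPS,U)=439/32
7. join DGHLNPS+U (d=439/32) ⇒ DGHLNPSU; edges |DGHLNPS|=439/64, |U|=439/64
final tree: ((((D:89/20,H:-69/20):205/32,P:51/32):97/32,((G:81/16,S:223/16):29/6,(L:41/12,N:-5/12):137/12):221/32):439/64,U:439/64)
total length: 2269/32

((((D:89/20,H:-69/20):205/32,P:51/32):97/32,((G:81/16,S:223/16):29/6,(L:41/12,N:-5/12):137/12):221/32):439/64,U:439/64)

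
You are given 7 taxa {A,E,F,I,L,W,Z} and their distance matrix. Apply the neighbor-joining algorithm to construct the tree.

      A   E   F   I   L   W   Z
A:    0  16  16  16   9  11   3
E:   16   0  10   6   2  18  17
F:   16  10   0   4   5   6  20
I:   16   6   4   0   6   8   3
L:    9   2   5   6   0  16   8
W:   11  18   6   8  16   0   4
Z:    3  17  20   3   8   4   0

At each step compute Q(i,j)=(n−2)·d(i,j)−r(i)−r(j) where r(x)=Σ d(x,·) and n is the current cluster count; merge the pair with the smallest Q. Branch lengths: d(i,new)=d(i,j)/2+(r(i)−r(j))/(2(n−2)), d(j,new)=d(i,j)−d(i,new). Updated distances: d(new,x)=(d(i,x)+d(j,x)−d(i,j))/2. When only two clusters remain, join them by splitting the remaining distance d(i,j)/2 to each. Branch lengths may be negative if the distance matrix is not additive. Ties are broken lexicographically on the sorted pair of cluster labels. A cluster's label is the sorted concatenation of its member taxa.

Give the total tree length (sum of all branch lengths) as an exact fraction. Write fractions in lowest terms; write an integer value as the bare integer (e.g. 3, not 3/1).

377/16

iteration 1: select A,Z (d=3, Q=-111); attach at lengths (31/10, -1/10); label the merged cluster AZ
  updated: d(AZ,E)=15, d(AZ,F)=33/2, d(AZ,I)=8, d(AZ,L)=7, d(AZ,W)=6
iteration 2: select AZ,W (d=6, Q=-165/2); attach at lengths (45/16, 51/16); label the merged cluster AWZ
  updated: d(AWZ,E)=27/2, d(AWZ,F)=33/4, d(AWZ,I)=5, d(AWZ,L)=17/2
iteration 3: select E,L (d=2, Q=-47); attach at lengths (8/3, -2/3); label the merged cluster EL
  updated: d(AWZ,EL)=10, d(EL,F)=13/2, d(EL,I)=5
iteration 4: select AWZ,I (d=5, Q=-109/4); attach at lengths (77/16, 3/16); label the merged cluster AIWZ
  updated: d(AIWZ,EL)=5, d(AIWZ,F)=29/8
iteration 5: select AIWZ,EL (d=5, Q=-121/8); attach at lengths (17/16, 63/16); label the merged cluster AEILWZ
  updated: d(AEILWZ,F)=41/16
iteration 6: select AEILWZ,F (d=41/16); attach at lengths (41/32, 41/32); label the merged cluster AEFILWZ
final tree: (((((A:31/10,Z:-1/10):45/16,W:51/16):77/16,I:3/16):17/16,(E:8/3,L:-2/3):63/16):41/32,F:41/32)
total length: 377/16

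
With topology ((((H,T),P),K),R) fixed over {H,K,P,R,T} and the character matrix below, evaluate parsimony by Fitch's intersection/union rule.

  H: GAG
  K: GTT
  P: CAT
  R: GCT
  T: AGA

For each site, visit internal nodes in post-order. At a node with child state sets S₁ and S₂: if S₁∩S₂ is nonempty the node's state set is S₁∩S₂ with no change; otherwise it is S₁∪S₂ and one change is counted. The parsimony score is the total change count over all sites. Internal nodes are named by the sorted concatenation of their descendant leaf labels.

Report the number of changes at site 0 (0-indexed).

2

HT@0: {G} ∪ {A} = {A,G} (union, +1)
HPT@0: {A,G} ∪ {C} = {A,C,G} (union, +1)
HKPT@0: {A,C,G} ∩ {G} = {G} (intersection, +0)
HKPRT@0: {G} ∩ {G} = {G} (intersection, +0)
HT@1: {A} ∪ {G} = {A,G} (union, +1)
HPT@1: {A,G} ∩ {A} = {A} (intersection, +0)
HKPT@1: {A} ∪ {T} = {A,T} (union, +1)
HKPRT@1: {A,T} ∪ {C} = {A,C,T} (union, +1)
HT@2: {G} ∪ {A} = {A,G} (union, +1)
HPT@2: {A,G} ∪ {T} = {A,G,T} (union, +1)
HKPT@2: {A,G,T} ∩ {T} = {T} (intersection, +0)
HKPRT@2: {T} ∩ {T} = {T} (intersection, +0)
per-site changes: [2, 3, 2]; total = 7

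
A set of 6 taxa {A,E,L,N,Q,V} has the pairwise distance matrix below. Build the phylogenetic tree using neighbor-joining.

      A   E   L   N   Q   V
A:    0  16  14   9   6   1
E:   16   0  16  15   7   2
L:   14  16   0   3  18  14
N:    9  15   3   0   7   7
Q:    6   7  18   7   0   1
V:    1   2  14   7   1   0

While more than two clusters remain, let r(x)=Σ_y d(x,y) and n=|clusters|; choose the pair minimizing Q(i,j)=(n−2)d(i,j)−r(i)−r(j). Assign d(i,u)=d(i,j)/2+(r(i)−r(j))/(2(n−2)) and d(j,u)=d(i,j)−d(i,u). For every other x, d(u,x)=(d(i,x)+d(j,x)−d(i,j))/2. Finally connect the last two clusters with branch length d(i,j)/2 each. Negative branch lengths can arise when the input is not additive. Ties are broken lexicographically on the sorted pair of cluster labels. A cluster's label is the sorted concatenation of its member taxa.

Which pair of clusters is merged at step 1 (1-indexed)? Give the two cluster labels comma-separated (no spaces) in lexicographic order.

step 1: merge (L,N) at d=3, Q=-94; branch lengths L→9/2, N→-3/2; new cluster LN
  updated: d(A,LN)=10, d(E,LN)=14, d(LN,Q)=11, d(LN,V)=9
step 2: merge (A,LN) at d=10, Q=-47; branch lengths A→19/6, LN→41/6; new cluster ALN
  updated: d(ALN,E)=10, d(ALN,Q)=7/2, d(ALN,V)=0
step 3: merge (ALN,Q) at d=7/2, Q=-18; branch lengths ALN→9/4, Q→5/4; new cluster ALNQ
  updated: d(ALNQ,E)=27/4, d(ALNQ,V)=-5/4
step 4: merge (ALNQ,E) at d=27/4, Q=-15/2; branch lengths ALNQ→7/4, E→5; new cluster AELNQ
  updated: d(AELNQ,V)=-3
step 5: merge (AELNQ,V) at d=-3; branch lengths AELNQ→-3/2, V→-3/2; new cluster AELNQV
final tree: ((((A:19/6,(L:9/2,N:-3/2):41/6):9/4,Q:5/4):7/4,E:5):-3/2,V:-3/2)
total length: 81/4

L,N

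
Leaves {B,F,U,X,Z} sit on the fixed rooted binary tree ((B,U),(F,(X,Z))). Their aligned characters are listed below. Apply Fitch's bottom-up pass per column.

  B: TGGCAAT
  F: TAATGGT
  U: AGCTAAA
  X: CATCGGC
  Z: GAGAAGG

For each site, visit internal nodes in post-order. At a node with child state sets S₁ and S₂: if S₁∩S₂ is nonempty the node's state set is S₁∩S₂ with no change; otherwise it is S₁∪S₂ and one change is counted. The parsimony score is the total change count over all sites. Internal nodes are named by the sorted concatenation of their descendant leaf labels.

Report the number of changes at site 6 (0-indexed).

BU@0: {T} ∪ {A} = {A,T} (union, +1)
XZ@0: {C} ∪ {G} = {C,G} (union, +1)
FXZ@0: {T} ∪ {C,G} = {C,G,T} (union, +1)
BFUXZ@0: {A,T} ∩ {C,G,T} = {T} (intersection, +0)
BU@1: {G} ∩ {G} = {G} (intersection, +0)
XZ@1: {A} ∩ {A} = {A} (intersection, +0)
FXZ@1: {A} ∩ {A} = {A} (intersection, +0)
BFUXZ@1: {G} ∪ {A} = {A,G} (union, +1)
BU@2: {G} ∪ {C} = {C,G} (union, +1)
XZ@2: {T} ∪ {G} = {G,T} (union, +1)
FXZ@2: {A} ∪ {G,T} = {A,G,T} (union, +1)
BFUXZ@2: {C,G} ∩ {A,G,T} = {G} (intersection, +0)
BU@3: {C} ∪ {T} = {C,T} (union, +1)
XZ@3: {C} ∪ {A} = {A,C} (union, +1)
FXZ@3: {T} ∪ {A,C} = {A,C,T} (union, +1)
BFUXZ@3: {C,T} ∩ {A,C,T} = {C,T} (intersection, +0)
BU@4: {A} ∩ {A} = {A} (intersection, +0)
XZ@4: {G} ∪ {A} = {A,G} (union, +1)
FXZ@4: {G} ∩ {A,G} = {G} (intersection, +0)
BFUXZ@4: {A} ∪ {G} = {A,G} (union, +1)
BU@5: {A} ∩ {A} = {A} (intersection, +0)
XZ@5: {G} ∩ {G} = {G} (intersection, +0)
FXZ@5: {G} ∩ {G} = {G} (intersection, +0)
BFUXZ@5: {A} ∪ {G} = {A,G} (union, +1)
BU@6: {T} ∪ {A} = {A,T} (union, +1)
XZ@6: {C} ∪ {G} = {C,G} (union, +1)
FXZ@6: {T} ∪ {C,G} = {C,G,T} (union, +1)
BFUXZ@6: {A,T} ∩ {C,G,T} = {T} (intersection, +0)
per-site changes: [3, 1, 3, 3, 2, 1, 3]; total = 16

3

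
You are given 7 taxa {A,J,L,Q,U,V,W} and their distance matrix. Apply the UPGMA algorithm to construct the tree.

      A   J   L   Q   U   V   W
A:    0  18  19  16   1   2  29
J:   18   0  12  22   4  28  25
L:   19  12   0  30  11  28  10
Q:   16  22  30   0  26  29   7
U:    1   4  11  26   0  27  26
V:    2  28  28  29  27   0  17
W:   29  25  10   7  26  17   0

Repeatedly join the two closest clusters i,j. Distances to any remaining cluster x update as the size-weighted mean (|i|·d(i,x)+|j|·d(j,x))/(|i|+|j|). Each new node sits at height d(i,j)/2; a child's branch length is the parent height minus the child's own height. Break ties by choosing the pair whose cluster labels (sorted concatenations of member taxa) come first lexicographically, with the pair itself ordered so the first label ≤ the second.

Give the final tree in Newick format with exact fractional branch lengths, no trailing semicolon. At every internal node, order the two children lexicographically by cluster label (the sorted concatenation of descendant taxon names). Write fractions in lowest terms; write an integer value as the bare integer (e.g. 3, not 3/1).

(((((A:1/2,U:1/2):5,J:11/2):3/2,L:7):29/8,V:85/8):7/8,(Q:7/2,W:7/2):8)

1. join A+U (d=1) ⇒ AU; edges |A|=1/2, |U|=1/2
  updated: d(AU,J)=11, d(AU,L)=15, d(AU,Q)=21, d(AU,V)=29/2, d(AU,W)=55/2
2. join Q+W (d=7) ⇒ QW; edges |Q|=7/2, |W|=7/2
  updated: d(AU,QW)=97/4, d(J,QW)=47/2, d(L,QW)=20, d(QW,V)=23
3. join AU+J (d=11) ⇒ AJU; edges |AU|=5, |J|=11/2
  updated: d(AJU,L)=14, d(AJU,QW)=24, d(AJU,V)=19
4. join AJU+L (d=14) ⇒ AJLU; edges |AJU|=3/2, |L|=7
  updated: d(AJLU,QW)=23, d(AJLU,V)=85/4
5. join AJLU+V (d=85/4) ⇒ AJLUV; edges |AJLU|=29/8, |V|=85/8
  updated: d(AJLUV,QW)=23
6. join AJLUV+QW (d=23) ⇒ AJLQUVW; edges |AJLUV|=7/8, |QW|=8
final tree: (((((A:1/2,U:1/2):5,J:11/2):3/2,L:7):29/8,V:85/8):7/8,(Q:7/2,W:7/2):8)
total length: 401/8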